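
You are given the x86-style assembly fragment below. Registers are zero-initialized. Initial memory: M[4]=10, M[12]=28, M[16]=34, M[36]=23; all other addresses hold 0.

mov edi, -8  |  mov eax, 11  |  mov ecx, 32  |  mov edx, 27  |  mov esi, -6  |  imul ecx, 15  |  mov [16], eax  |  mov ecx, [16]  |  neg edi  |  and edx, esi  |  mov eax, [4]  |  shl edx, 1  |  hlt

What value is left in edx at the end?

52

after mov edi, -8: edi=-8
after mov eax, 11: eax=11
after mov ecx, 32: ecx=32
after mov edx, 27: edx=27
after mov esi, -6: esi=-6
after imul ecx, 15: ecx=32*15=480
mov [16], eax → M[16]=11
after mov ecx, [16]: ecx=M[16]=11
after neg edi: edi=-(-8)=8
after and edx, esi: edx=27&(-6)=26
after mov eax, [4]: eax=M[4]=10
after shl edx, 1: edx=26<<1=52
halt.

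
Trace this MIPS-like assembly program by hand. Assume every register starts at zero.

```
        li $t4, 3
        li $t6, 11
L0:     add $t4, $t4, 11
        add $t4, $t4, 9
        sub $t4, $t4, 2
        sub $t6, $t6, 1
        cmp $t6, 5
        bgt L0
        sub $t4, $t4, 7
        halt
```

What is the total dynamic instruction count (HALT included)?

40

li $t4, 3 → $t4=3
li $t6, 11 → $t6=11
add $t4, $t4, 11 → $t4=3+11=14
add $t4, $t4, 9 → $t4=14+9=23
sub $t4, $t4, 2 → $t4=23-2=21
sub $t6, $t6, 1 → $t6=11-1=10
cmp $t6, 5  (cmp 10,5)
bgt L0: taken
add $t4, $t4, 11 → $t4=21+11=32
add $t4, $t4, 9 → $t4=32+9=41
sub $t4, $t4, 2 → $t4=41-2=39
sub $t6, $t6, 1 → $t6=10-1=9
cmp $t6, 5  (cmp 9,5)
bgt L0: taken
add $t4, $t4, 11 → $t4=39+11=50
add $t4, $t4, 9 → $t4=50+9=59
sub $t4, $t4, 2 → $t4=59-2=57
sub $t6, $t6, 1 → $t6=9-1=8
cmp $t6, 5  (cmp 8,5)
bgt L0: taken
add $t4, $t4, 11 → $t4=57+11=68
add $t4, $t4, 9 → $t4=68+9=77
sub $t4, $t4, 2 → $t4=77-2=75
sub $t6, $t6, 1 → $t6=8-1=7
cmp $t6, 5  (cmp 7,5)
bgt L0: taken
add $t4, $t4, 11 → $t4=75+11=86
add $t4, $t4, 9 → $t4=86+9=95
sub $t4, $t4, 2 → $t4=95-2=93
sub $t6, $t6, 1 → $t6=7-1=6
cmp $t6, 5  (cmp 6,5)
bgt L0: taken
add $t4, $t4, 11 → $t4=93+11=104
add $t4, $t4, 9 → $t4=104+9=113
sub $t4, $t4, 2 → $t4=113-2=111
sub $t6, $t6, 1 → $t6=6-1=5
cmp $t6, 5  (cmp 5,5)
bgt L0: not taken
sub $t4, $t4, 7 → $t4=111-7=104
halt.
Total executed instructions: 40.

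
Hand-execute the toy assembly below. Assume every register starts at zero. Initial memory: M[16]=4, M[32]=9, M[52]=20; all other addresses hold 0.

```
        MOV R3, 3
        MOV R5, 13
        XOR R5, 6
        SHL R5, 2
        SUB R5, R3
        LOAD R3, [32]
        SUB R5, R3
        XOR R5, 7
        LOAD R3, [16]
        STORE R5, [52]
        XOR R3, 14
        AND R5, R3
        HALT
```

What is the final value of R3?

after MOV R3, 3: R3=3
after MOV R5, 13: R5=13
after XOR R5, 6: R5=13^6=11
after SHL R5, 2: R5=11<<2=44
after SUB R5, R3: R5=44-3=41
after LOAD R3, [32]: R3=M[32]=9
after SUB R5, R3: R5=41-9=32
after XOR R5, 7: R5=32^7=39
after LOAD R3, [16]: R3=M[16]=4
STORE R5, [52] → M[52]=39
after XOR R3, 14: R3=4^14=10
after AND R5, R3: R5=39&10=2
halt.

10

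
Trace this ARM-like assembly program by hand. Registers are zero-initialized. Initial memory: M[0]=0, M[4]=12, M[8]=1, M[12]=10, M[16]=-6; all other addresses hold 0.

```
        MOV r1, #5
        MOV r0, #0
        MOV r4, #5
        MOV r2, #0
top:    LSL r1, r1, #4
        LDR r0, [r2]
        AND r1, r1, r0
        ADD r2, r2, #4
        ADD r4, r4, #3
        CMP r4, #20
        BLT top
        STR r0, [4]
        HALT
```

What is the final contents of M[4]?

-6

MOV r1, #5 → r1=5
MOV r0, #0 → r0=0
MOV r4, #5 → r4=5
MOV r2, #0 → r2=0
LSL r1, r1, #4 → r1=5<<4=80
LDR r0, [r2] → r0=M[0]=0
AND r1, r1, r0 → r1=80&0=0
ADD r2, r2, #4 → r2=0+4=4
ADD r4, r4, #3 → r4=5+3=8
CMP r4, #20  (cmp 8,20)
BLT top: taken
LSL r1, r1, #4 → r1=0<<4=0
LDR r0, [r2] → r0=M[4]=12
AND r1, r1, r0 → r1=0&12=0
ADD r2, r2, #4 → r2=4+4=8
ADD r4, r4, #3 → r4=8+3=11
CMP r4, #20  (cmp 11,20)
BLT top: taken
LSL r1, r1, #4 → r1=0<<4=0
LDR r0, [r2] → r0=M[8]=1
AND r1, r1, r0 → r1=0&1=0
ADD r2, r2, #4 → r2=8+4=12
ADD r4, r4, #3 → r4=11+3=14
CMP r4, #20  (cmp 14,20)
BLT top: taken
LSL r1, r1, #4 → r1=0<<4=0
LDR r0, [r2] → r0=M[12]=10
AND r1, r1, r0 → r1=0&10=0
ADD r2, r2, #4 → r2=12+4=16
ADD r4, r4, #3 → r4=14+3=17
CMP r4, #20  (cmp 17,20)
BLT top: taken
LSL r1, r1, #4 → r1=0<<4=0
LDR r0, [r2] → r0=M[16]=-6
AND r1, r1, r0 → r1=0&(-6)=0
ADD r2, r2, #4 → r2=16+4=20
ADD r4, r4, #3 → r4=17+3=20
CMP r4, #20  (cmp 20,20)
BLT top: not taken
STR r0, [4] → M[4]=-6
halt.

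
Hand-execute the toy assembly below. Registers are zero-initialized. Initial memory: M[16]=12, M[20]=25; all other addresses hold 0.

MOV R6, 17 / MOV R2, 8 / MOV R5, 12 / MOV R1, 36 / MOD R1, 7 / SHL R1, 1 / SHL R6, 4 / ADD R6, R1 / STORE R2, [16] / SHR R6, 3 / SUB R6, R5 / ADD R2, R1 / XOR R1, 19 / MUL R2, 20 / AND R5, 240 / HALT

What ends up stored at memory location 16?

R6=17
R2=8
R5=12
R1=36
R1=36%7=1
R1=1<<1=2
R6=17<<4=272
R6=272+2=274
STORE R2, [16] → M[16]=8
R6=274>>3=34
R6=34-12=22
R2=8+2=10
R1=2^19=17
R2=10*20=200
R5=12&240=0
halt.

8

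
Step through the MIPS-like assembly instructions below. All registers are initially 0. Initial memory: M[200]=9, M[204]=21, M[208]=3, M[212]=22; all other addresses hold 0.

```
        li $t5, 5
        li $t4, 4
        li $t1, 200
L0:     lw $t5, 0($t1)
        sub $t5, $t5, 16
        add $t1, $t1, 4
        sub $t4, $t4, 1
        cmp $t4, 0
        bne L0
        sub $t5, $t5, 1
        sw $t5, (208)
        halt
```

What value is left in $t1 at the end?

$t5=5
$t4=4
$t1=200
$t5=M[200]=9
$t5=9-16=-7
$t1=200+4=204
$t4=4-1=3
cmp $t4, 0  (cmp 3,0)
bne L0: taken
$t5=M[204]=21
$t5=21-16=5
$t1=204+4=208
$t4=3-1=2
cmp $t4, 0  (cmp 2,0)
bne L0: taken
$t5=M[208]=3
$t5=3-16=-13
$t1=208+4=212
$t4=2-1=1
cmp $t4, 0  (cmp 1,0)
bne L0: taken
$t5=M[212]=22
$t5=22-16=6
$t1=212+4=216
$t4=1-1=0
cmp $t4, 0  (cmp 0,0)
bne L0: not taken
$t5=6-1=5
sw $t5, (208) → M[208]=5
halt.

216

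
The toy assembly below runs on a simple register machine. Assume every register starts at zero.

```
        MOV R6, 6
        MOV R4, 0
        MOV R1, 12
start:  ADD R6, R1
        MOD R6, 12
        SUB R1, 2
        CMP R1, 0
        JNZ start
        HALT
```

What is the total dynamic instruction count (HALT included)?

34

after MOV R6, 6: R6=6
after MOV R4, 0: R4=0
after MOV R1, 12: R1=12
after ADD R6, R1: R6=6+12=18
after MOD R6, 12: R6=18%12=6
after SUB R1, 2: R1=12-2=10
CMP R1, 0  (cmp 10,0)
JNZ start: taken
after ADD R6, R1: R6=6+10=16
after MOD R6, 12: R6=16%12=4
after SUB R1, 2: R1=10-2=8
CMP R1, 0  (cmp 8,0)
JNZ start: taken
after ADD R6, R1: R6=4+8=12
after MOD R6, 12: R6=12%12=0
after SUB R1, 2: R1=8-2=6
CMP R1, 0  (cmp 6,0)
JNZ start: taken
after ADD R6, R1: R6=0+6=6
after MOD R6, 12: R6=6%12=6
after SUB R1, 2: R1=6-2=4
CMP R1, 0  (cmp 4,0)
JNZ start: taken
after ADD R6, R1: R6=6+4=10
after MOD R6, 12: R6=10%12=10
after SUB R1, 2: R1=4-2=2
CMP R1, 0  (cmp 2,0)
JNZ start: taken
after ADD R6, R1: R6=10+2=12
after MOD R6, 12: R6=12%12=0
after SUB R1, 2: R1=2-2=0
CMP R1, 0  (cmp 0,0)
JNZ start: not taken
halt.
Total executed instructions: 34.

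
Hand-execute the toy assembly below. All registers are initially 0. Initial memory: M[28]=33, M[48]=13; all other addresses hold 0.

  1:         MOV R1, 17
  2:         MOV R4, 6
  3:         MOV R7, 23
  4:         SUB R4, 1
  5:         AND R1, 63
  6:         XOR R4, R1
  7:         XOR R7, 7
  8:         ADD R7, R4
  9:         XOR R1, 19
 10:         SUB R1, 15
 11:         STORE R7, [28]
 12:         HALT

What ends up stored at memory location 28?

after MOV R1, 17: R1=17
after MOV R4, 6: R4=6
after MOV R7, 23: R7=23
after SUB R4, 1: R4=6-1=5
after AND R1, 63: R1=17&63=17
after XOR R4, R1: R4=5^17=20
after XOR R7, 7: R7=23^7=16
after ADD R7, R4: R7=16+20=36
after XOR R1, 19: R1=17^19=2
after SUB R1, 15: R1=2-15=-13
STORE R7, [28] → M[28]=36
halt.

36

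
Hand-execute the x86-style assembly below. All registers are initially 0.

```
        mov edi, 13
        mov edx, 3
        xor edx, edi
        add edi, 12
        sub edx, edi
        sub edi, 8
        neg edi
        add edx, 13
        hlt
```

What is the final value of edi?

edi=13
edx=3
edx=3^13=14
edi=13+12=25
edx=14-25=-11
edi=25-8=17
edi=-(17)=-17
edx=(-11)+13=2
halt.

-17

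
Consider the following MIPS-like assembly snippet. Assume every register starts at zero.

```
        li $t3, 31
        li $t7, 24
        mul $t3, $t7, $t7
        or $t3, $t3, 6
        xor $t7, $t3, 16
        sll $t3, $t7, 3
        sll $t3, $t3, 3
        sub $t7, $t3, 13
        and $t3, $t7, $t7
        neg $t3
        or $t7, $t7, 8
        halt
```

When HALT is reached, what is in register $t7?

li $t3, 31 → $t3=31
li $t7, 24 → $t7=24
mul $t3, $t7, $t7 → $t3=24*24=576
or $t3, $t3, 6 → $t3=576|6=582
xor $t7, $t3, 16 → $t7=582^16=598
sll $t3, $t7, 3 → $t3=598<<3=4784
sll $t3, $t3, 3 → $t3=4784<<3=38272
sub $t7, $t3, 13 → $t7=38272-13=38259
and $t3, $t7, $t7 → $t3=38259&38259=38259
neg $t3 → $t3=-(38259)=-38259
or $t7, $t7, 8 → $t7=38259|8=38267
halt.

38267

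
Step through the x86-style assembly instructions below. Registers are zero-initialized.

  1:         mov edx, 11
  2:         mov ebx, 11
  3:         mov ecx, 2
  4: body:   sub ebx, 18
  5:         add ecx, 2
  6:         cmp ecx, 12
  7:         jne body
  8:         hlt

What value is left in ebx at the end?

edx=11
ebx=11
ecx=2
ebx=11-18=-7
ecx=2+2=4
cmp ecx, 12  (cmp 4,12)
jne body: taken
ebx=(-7)-18=-25
ecx=4+2=6
cmp ecx, 12  (cmp 6,12)
jne body: taken
ebx=(-25)-18=-43
ecx=6+2=8
cmp ecx, 12  (cmp 8,12)
jne body: taken
ebx=(-43)-18=-61
ecx=8+2=10
cmp ecx, 12  (cmp 10,12)
jne body: taken
ebx=(-61)-18=-79
ecx=10+2=12
cmp ecx, 12  (cmp 12,12)
jne body: not taken
halt.

-79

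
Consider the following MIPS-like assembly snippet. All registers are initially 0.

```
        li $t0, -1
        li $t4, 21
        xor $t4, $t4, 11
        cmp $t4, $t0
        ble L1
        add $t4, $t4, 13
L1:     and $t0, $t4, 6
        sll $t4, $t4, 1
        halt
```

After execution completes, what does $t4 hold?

86

$t0=-1
$t4=21
$t4=21^11=30
cmp $t4, $t0  (cmp 30,-1)
ble L1: not taken
$t4=30+13=43
$t0=43&6=2
$t4=43<<1=86
halt.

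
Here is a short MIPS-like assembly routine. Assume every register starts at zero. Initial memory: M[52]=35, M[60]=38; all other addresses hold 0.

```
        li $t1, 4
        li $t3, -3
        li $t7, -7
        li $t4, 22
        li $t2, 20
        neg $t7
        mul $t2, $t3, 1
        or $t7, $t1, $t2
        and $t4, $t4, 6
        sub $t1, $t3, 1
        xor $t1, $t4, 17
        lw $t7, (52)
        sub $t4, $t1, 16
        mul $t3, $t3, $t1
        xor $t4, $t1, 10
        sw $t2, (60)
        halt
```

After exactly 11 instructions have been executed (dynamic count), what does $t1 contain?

after li $t1, 4: $t1=4
after li $t3, -3: $t3=-3
after li $t7, -7: $t7=-7
after li $t4, 22: $t4=22
after li $t2, 20: $t2=20
after neg $t7: $t7=-(-7)=7
after mul $t2, $t3, 1: $t2=(-3)*1=-3
after or $t7, $t1, $t2: $t7=4|(-3)=-3
after and $t4, $t4, 6: $t4=22&6=6
after sub $t1, $t3, 1: $t1=(-3)-1=-4
after xor $t1, $t4, 17: $t1=6^17=23
After step 11: $t1 = 23.

23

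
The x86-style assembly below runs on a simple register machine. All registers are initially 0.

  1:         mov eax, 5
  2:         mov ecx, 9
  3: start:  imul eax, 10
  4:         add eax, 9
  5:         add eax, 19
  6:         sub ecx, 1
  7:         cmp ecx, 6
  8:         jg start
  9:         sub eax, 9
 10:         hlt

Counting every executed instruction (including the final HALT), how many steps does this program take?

22

mov eax, 5 → eax=5
mov ecx, 9 → ecx=9
imul eax, 10 → eax=5*10=50
add eax, 9 → eax=50+9=59
add eax, 19 → eax=59+19=78
sub ecx, 1 → ecx=9-1=8
cmp ecx, 6  (cmp 8,6)
jg start: taken
imul eax, 10 → eax=78*10=780
add eax, 9 → eax=780+9=789
add eax, 19 → eax=789+19=808
sub ecx, 1 → ecx=8-1=7
cmp ecx, 6  (cmp 7,6)
jg start: taken
imul eax, 10 → eax=808*10=8080
add eax, 9 → eax=8080+9=8089
add eax, 19 → eax=8089+19=8108
sub ecx, 1 → ecx=7-1=6
cmp ecx, 6  (cmp 6,6)
jg start: not taken
sub eax, 9 → eax=8108-9=8099
halt.
Total executed instructions: 22.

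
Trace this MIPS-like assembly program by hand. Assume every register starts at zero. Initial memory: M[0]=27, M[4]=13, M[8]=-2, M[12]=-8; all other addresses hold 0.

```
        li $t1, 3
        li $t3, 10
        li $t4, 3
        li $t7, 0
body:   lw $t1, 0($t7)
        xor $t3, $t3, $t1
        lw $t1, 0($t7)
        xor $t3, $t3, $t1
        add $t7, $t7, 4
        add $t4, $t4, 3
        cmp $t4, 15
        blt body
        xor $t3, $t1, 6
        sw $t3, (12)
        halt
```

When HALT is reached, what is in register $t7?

after li $t1, 3: $t1=3
after li $t3, 10: $t3=10
after li $t4, 3: $t4=3
after li $t7, 0: $t7=0
after lw $t1, 0($t7): $t1=M[0]=27
after xor $t3, $t3, $t1: $t3=10^27=17
after lw $t1, 0($t7): $t1=M[0]=27
after xor $t3, $t3, $t1: $t3=17^27=10
after add $t7, $t7, 4: $t7=0+4=4
after add $t4, $t4, 3: $t4=3+3=6
cmp $t4, 15  (cmp 6,15)
blt body: taken
after lw $t1, 0($t7): $t1=M[4]=13
after xor $t3, $t3, $t1: $t3=10^13=7
after lw $t1, 0($t7): $t1=M[4]=13
after xor $t3, $t3, $t1: $t3=7^13=10
after add $t7, $t7, 4: $t7=4+4=8
after add $t4, $t4, 3: $t4=6+3=9
cmp $t4, 15  (cmp 9,15)
blt body: taken
after lw $t1, 0($t7): $t1=M[8]=-2
after xor $t3, $t3, $t1: $t3=10^(-2)=-12
after lw $t1, 0($t7): $t1=M[8]=-2
after xor $t3, $t3, $t1: $t3=(-12)^(-2)=10
after add $t7, $t7, 4: $t7=8+4=12
after add $t4, $t4, 3: $t4=9+3=12
cmp $t4, 15  (cmp 12,15)
blt body: taken
after lw $t1, 0($t7): $t1=M[12]=-8
after xor $t3, $t3, $t1: $t3=10^(-8)=-14
after lw $t1, 0($t7): $t1=M[12]=-8
after xor $t3, $t3, $t1: $t3=(-14)^(-8)=10
after add $t7, $t7, 4: $t7=12+4=16
after add $t4, $t4, 3: $t4=12+3=15
cmp $t4, 15  (cmp 15,15)
blt body: not taken
after xor $t3, $t1, 6: $t3=(-8)^6=-2
sw $t3, (12) → M[12]=-2
halt.

16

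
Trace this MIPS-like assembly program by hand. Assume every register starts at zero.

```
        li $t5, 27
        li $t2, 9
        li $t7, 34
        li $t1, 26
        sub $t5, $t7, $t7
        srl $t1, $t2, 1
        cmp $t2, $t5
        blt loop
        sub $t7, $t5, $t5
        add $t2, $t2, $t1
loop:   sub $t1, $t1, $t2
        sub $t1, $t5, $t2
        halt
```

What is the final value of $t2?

13

after li $t5, 27: $t5=27
after li $t2, 9: $t2=9
after li $t7, 34: $t7=34
after li $t1, 26: $t1=26
after sub $t5, $t7, $t7: $t5=34-34=0
after srl $t1, $t2, 1: $t1=9>>1=4
cmp $t2, $t5  (cmp 9,0)
blt loop: not taken
after sub $t7, $t5, $t5: $t7=0-0=0
after add $t2, $t2, $t1: $t2=9+4=13
after sub $t1, $t1, $t2: $t1=4-13=-9
after sub $t1, $t5, $t2: $t1=0-13=-13
halt.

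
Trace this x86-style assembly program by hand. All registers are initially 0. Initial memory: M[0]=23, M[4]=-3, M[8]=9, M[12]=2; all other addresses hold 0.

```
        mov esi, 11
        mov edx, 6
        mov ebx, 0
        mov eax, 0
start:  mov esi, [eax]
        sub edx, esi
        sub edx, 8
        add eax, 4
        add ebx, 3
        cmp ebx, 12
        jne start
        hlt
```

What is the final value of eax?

esi=11
edx=6
ebx=0
eax=0
esi=M[0]=23
edx=6-23=-17
edx=(-17)-8=-25
eax=0+4=4
ebx=0+3=3
cmp ebx, 12  (cmp 3,12)
jne start: taken
esi=M[4]=-3
edx=(-25)-(-3)=-22
edx=(-22)-8=-30
eax=4+4=8
ebx=3+3=6
cmp ebx, 12  (cmp 6,12)
jne start: taken
esi=M[8]=9
edx=(-30)-9=-39
edx=(-39)-8=-47
eax=8+4=12
ebx=6+3=9
cmp ebx, 12  (cmp 9,12)
jne start: taken
esi=M[12]=2
edx=(-47)-2=-49
edx=(-49)-8=-57
eax=12+4=16
ebx=9+3=12
cmp ebx, 12  (cmp 12,12)
jne start: not taken
halt.

16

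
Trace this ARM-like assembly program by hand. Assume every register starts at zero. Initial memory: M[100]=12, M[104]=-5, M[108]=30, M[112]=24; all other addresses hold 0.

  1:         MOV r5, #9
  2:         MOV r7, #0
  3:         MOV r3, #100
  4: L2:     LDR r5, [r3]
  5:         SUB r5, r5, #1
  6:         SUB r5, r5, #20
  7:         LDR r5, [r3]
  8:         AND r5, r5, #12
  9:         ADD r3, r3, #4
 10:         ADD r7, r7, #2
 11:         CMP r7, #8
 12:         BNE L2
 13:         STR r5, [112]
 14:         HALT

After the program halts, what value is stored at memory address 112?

r5=9
r7=0
r3=100
r5=M[100]=12
r5=12-1=11
r5=11-20=-9
r5=M[100]=12
r5=12&12=12
r3=100+4=104
r7=0+2=2
CMP r7, #8  (cmp 2,8)
BNE L2: taken
r5=M[104]=-5
r5=(-5)-1=-6
r5=(-6)-20=-26
r5=M[104]=-5
r5=(-5)&12=8
r3=104+4=108
r7=2+2=4
CMP r7, #8  (cmp 4,8)
BNE L2: taken
r5=M[108]=30
r5=30-1=29
r5=29-20=9
r5=M[108]=30
r5=30&12=12
r3=108+4=112
r7=4+2=6
CMP r7, #8  (cmp 6,8)
BNE L2: taken
r5=M[112]=24
r5=24-1=23
r5=23-20=3
r5=M[112]=24
r5=24&12=8
r3=112+4=116
r7=6+2=8
CMP r7, #8  (cmp 8,8)
BNE L2: not taken
STR r5, [112] → M[112]=8
halt.

8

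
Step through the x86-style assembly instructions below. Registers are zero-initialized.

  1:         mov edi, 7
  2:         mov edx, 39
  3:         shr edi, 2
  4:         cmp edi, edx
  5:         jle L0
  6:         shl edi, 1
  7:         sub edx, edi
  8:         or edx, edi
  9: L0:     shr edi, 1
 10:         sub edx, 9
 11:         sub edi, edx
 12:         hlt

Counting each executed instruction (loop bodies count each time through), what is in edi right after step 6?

after mov edi, 7: edi=7
after mov edx, 39: edx=39
after shr edi, 2: edi=7>>2=1
cmp edi, edx  (cmp 1,39)
jle L0: taken
after shr edi, 1: edi=1>>1=0
After step 6: edi = 0.

0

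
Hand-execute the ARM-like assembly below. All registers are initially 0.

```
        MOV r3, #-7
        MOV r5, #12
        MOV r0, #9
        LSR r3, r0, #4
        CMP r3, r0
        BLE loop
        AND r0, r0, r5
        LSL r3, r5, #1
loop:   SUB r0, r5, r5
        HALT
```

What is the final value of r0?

0

after MOV r3, #-7: r3=-7
after MOV r5, #12: r5=12
after MOV r0, #9: r0=9
after LSR r3, r0, #4: r3=9>>4=0
CMP r3, r0  (cmp 0,9)
BLE loop: taken
after SUB r0, r5, r5: r0=12-12=0
halt.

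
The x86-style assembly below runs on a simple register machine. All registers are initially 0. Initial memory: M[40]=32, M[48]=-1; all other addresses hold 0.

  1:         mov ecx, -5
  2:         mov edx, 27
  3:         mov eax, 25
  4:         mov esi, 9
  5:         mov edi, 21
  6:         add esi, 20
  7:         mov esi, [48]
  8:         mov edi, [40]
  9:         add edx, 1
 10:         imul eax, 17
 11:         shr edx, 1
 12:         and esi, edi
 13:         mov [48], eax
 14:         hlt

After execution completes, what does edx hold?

mov ecx, -5 → ecx=-5
mov edx, 27 → edx=27
mov eax, 25 → eax=25
mov esi, 9 → esi=9
mov edi, 21 → edi=21
add esi, 20 → esi=9+20=29
mov esi, [48] → esi=M[48]=-1
mov edi, [40] → edi=M[40]=32
add edx, 1 → edx=27+1=28
imul eax, 17 → eax=25*17=425
shr edx, 1 → edx=28>>1=14
and esi, edi → esi=(-1)&32=32
mov [48], eax → M[48]=425
halt.

14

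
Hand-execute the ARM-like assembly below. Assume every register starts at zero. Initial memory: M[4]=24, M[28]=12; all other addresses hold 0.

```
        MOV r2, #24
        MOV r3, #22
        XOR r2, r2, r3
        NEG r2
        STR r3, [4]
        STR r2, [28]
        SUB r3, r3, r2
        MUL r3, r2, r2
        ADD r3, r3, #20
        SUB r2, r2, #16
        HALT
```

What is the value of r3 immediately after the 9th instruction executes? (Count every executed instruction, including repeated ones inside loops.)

r2=24
r3=22
r2=24^22=14
r2=-(14)=-14
STR r3, [4] → M[4]=22
STR r2, [28] → M[28]=-14
r3=22-(-14)=36
r3=(-14)*(-14)=196
r3=196+20=216
After step 9: r3 = 216.

216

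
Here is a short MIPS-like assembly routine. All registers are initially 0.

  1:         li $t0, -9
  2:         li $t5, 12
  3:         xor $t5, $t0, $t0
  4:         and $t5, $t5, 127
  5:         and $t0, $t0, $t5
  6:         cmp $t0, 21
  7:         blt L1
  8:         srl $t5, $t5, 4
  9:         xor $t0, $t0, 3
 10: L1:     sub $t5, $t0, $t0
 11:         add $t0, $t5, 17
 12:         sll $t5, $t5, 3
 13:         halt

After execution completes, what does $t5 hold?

0

after li $t0, -9: $t0=-9
after li $t5, 12: $t5=12
after xor $t5, $t0, $t0: $t5=(-9)^(-9)=0
after and $t5, $t5, 127: $t5=0&127=0
after and $t0, $t0, $t5: $t0=(-9)&0=0
cmp $t0, 21  (cmp 0,21)
blt L1: taken
after sub $t5, $t0, $t0: $t5=0-0=0
after add $t0, $t5, 17: $t0=0+17=17
after sll $t5, $t5, 3: $t5=0<<3=0
halt.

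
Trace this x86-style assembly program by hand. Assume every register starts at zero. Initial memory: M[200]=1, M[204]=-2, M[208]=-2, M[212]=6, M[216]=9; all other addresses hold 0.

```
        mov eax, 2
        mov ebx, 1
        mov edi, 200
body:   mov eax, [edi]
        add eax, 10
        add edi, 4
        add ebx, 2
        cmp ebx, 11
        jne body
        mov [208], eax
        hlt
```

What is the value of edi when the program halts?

220

after mov eax, 2: eax=2
after mov ebx, 1: ebx=1
after mov edi, 200: edi=200
after mov eax, [edi]: eax=M[200]=1
after add eax, 10: eax=1+10=11
after add edi, 4: edi=200+4=204
after add ebx, 2: ebx=1+2=3
cmp ebx, 11  (cmp 3,11)
jne body: taken
after mov eax, [edi]: eax=M[204]=-2
after add eax, 10: eax=(-2)+10=8
after add edi, 4: edi=204+4=208
after add ebx, 2: ebx=3+2=5
cmp ebx, 11  (cmp 5,11)
jne body: taken
after mov eax, [edi]: eax=M[208]=-2
after add eax, 10: eax=(-2)+10=8
after add edi, 4: edi=208+4=212
after add ebx, 2: ebx=5+2=7
cmp ebx, 11  (cmp 7,11)
jne body: taken
after mov eax, [edi]: eax=M[212]=6
after add eax, 10: eax=6+10=16
after add edi, 4: edi=212+4=216
after add ebx, 2: ebx=7+2=9
cmp ebx, 11  (cmp 9,11)
jne body: taken
after mov eax, [edi]: eax=M[216]=9
after add eax, 10: eax=9+10=19
after add edi, 4: edi=216+4=220
after add ebx, 2: ebx=9+2=11
cmp ebx, 11  (cmp 11,11)
jne body: not taken
mov [208], eax → M[208]=19
halt.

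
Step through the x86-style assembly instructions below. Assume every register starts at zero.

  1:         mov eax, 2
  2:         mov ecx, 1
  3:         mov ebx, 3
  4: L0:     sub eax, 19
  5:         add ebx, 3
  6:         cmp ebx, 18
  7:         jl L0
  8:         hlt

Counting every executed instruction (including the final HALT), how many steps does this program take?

24

after mov eax, 2: eax=2
after mov ecx, 1: ecx=1
after mov ebx, 3: ebx=3
after sub eax, 19: eax=2-19=-17
after add ebx, 3: ebx=3+3=6
cmp ebx, 18  (cmp 6,18)
jl L0: taken
after sub eax, 19: eax=(-17)-19=-36
after add ebx, 3: ebx=6+3=9
cmp ebx, 18  (cmp 9,18)
jl L0: taken
after sub eax, 19: eax=(-36)-19=-55
after add ebx, 3: ebx=9+3=12
cmp ebx, 18  (cmp 12,18)
jl L0: taken
after sub eax, 19: eax=(-55)-19=-74
after add ebx, 3: ebx=12+3=15
cmp ebx, 18  (cmp 15,18)
jl L0: taken
after sub eax, 19: eax=(-74)-19=-93
after add ebx, 3: ebx=15+3=18
cmp ebx, 18  (cmp 18,18)
jl L0: not taken
halt.
Total executed instructions: 24.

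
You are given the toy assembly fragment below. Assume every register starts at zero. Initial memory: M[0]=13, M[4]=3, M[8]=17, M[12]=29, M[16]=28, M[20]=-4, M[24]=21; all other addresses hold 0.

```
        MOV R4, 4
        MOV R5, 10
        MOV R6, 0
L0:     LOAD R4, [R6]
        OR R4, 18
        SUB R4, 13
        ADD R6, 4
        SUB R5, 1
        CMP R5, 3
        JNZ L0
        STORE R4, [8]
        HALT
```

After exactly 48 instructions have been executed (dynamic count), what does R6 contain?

MOV R4, 4 → R4=4
MOV R5, 10 → R5=10
MOV R6, 0 → R6=0
LOAD R4, [R6] → R4=M[0]=13
OR R4, 18 → R4=13|18=31
SUB R4, 13 → R4=31-13=18
ADD R6, 4 → R6=0+4=4
SUB R5, 1 → R5=10-1=9
CMP R5, 3  (cmp 9,3)
JNZ L0: taken
LOAD R4, [R6] → R4=M[4]=3
OR R4, 18 → R4=3|18=19
SUB R4, 13 → R4=19-13=6
ADD R6, 4 → R6=4+4=8
SUB R5, 1 → R5=9-1=8
CMP R5, 3  (cmp 8,3)
JNZ L0: taken
LOAD R4, [R6] → R4=M[8]=17
OR R4, 18 → R4=17|18=19
SUB R4, 13 → R4=19-13=6
ADD R6, 4 → R6=8+4=12
SUB R5, 1 → R5=8-1=7
CMP R5, 3  (cmp 7,3)
JNZ L0: taken
LOAD R4, [R6] → R4=M[12]=29
OR R4, 18 → R4=29|18=31
SUB R4, 13 → R4=31-13=18
ADD R6, 4 → R6=12+4=16
SUB R5, 1 → R5=7-1=6
CMP R5, 3  (cmp 6,3)
JNZ L0: taken
LOAD R4, [R6] → R4=M[16]=28
OR R4, 18 → R4=28|18=30
SUB R4, 13 → R4=30-13=17
ADD R6, 4 → R6=16+4=20
SUB R5, 1 → R5=6-1=5
CMP R5, 3  (cmp 5,3)
JNZ L0: taken
LOAD R4, [R6] → R4=M[20]=-4
OR R4, 18 → R4=(-4)|18=-2
SUB R4, 13 → R4=(-2)-13=-15
ADD R6, 4 → R6=20+4=24
SUB R5, 1 → R5=5-1=4
CMP R5, 3  (cmp 4,3)
JNZ L0: taken
LOAD R4, [R6] → R4=M[24]=21
OR R4, 18 → R4=21|18=23
SUB R4, 13 → R4=23-13=10
After step 48: R6 = 24.

24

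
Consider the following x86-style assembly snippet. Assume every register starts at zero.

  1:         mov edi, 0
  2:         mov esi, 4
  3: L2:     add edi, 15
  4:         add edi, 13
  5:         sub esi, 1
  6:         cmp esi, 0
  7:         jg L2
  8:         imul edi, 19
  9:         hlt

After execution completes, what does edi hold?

2128

mov edi, 0 → edi=0
mov esi, 4 → esi=4
add edi, 15 → edi=0+15=15
add edi, 13 → edi=15+13=28
sub esi, 1 → esi=4-1=3
cmp esi, 0  (cmp 3,0)
jg L2: taken
add edi, 15 → edi=28+15=43
add edi, 13 → edi=43+13=56
sub esi, 1 → esi=3-1=2
cmp esi, 0  (cmp 2,0)
jg L2: taken
add edi, 15 → edi=56+15=71
add edi, 13 → edi=71+13=84
sub esi, 1 → esi=2-1=1
cmp esi, 0  (cmp 1,0)
jg L2: taken
add edi, 15 → edi=84+15=99
add edi, 13 → edi=99+13=112
sub esi, 1 → esi=1-1=0
cmp esi, 0  (cmp 0,0)
jg L2: not taken
imul edi, 19 → edi=112*19=2128
halt.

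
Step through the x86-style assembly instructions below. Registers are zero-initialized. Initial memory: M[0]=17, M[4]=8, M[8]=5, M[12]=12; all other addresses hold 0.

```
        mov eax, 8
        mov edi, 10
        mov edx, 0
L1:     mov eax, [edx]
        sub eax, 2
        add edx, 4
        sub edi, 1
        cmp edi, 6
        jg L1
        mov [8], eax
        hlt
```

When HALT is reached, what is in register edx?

16

after mov eax, 8: eax=8
after mov edi, 10: edi=10
after mov edx, 0: edx=0
after mov eax, [edx]: eax=M[0]=17
after sub eax, 2: eax=17-2=15
after add edx, 4: edx=0+4=4
after sub edi, 1: edi=10-1=9
cmp edi, 6  (cmp 9,6)
jg L1: taken
after mov eax, [edx]: eax=M[4]=8
after sub eax, 2: eax=8-2=6
after add edx, 4: edx=4+4=8
after sub edi, 1: edi=9-1=8
cmp edi, 6  (cmp 8,6)
jg L1: taken
after mov eax, [edx]: eax=M[8]=5
after sub eax, 2: eax=5-2=3
after add edx, 4: edx=8+4=12
after sub edi, 1: edi=8-1=7
cmp edi, 6  (cmp 7,6)
jg L1: taken
after mov eax, [edx]: eax=M[12]=12
after sub eax, 2: eax=12-2=10
after add edx, 4: edx=12+4=16
after sub edi, 1: edi=7-1=6
cmp edi, 6  (cmp 6,6)
jg L1: not taken
mov [8], eax → M[8]=10
halt.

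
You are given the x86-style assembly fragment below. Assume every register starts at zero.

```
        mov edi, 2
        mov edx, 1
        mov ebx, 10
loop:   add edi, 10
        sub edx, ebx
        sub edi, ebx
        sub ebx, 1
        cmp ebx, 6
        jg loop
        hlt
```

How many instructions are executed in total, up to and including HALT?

28

edi=2
edx=1
ebx=10
edi=2+10=12
edx=1-10=-9
edi=12-10=2
ebx=10-1=9
cmp ebx, 6  (cmp 9,6)
jg loop: taken
edi=2+10=12
edx=(-9)-9=-18
edi=12-9=3
ebx=9-1=8
cmp ebx, 6  (cmp 8,6)
jg loop: taken
edi=3+10=13
edx=(-18)-8=-26
edi=13-8=5
ebx=8-1=7
cmp ebx, 6  (cmp 7,6)
jg loop: taken
edi=5+10=15
edx=(-26)-7=-33
edi=15-7=8
ebx=7-1=6
cmp ebx, 6  (cmp 6,6)
jg loop: not taken
halt.
Total executed instructions: 28.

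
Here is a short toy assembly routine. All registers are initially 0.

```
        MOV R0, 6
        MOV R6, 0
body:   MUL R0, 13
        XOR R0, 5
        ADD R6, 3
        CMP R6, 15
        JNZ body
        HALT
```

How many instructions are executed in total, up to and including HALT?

28

R0=6
R6=0
R0=6*13=78
R0=78^5=75
R6=0+3=3
CMP R6, 15  (cmp 3,15)
JNZ body: taken
R0=75*13=975
R0=975^5=970
R6=3+3=6
CMP R6, 15  (cmp 6,15)
JNZ body: taken
R0=970*13=12610
R0=12610^5=12615
R6=6+3=9
CMP R6, 15  (cmp 9,15)
JNZ body: taken
R0=12615*13=163995
R0=163995^5=163998
R6=9+3=12
CMP R6, 15  (cmp 12,15)
JNZ body: taken
R0=163998*13=2131974
R0=2131974^5=2131971
R6=12+3=15
CMP R6, 15  (cmp 15,15)
JNZ body: not taken
halt.
Total executed instructions: 28.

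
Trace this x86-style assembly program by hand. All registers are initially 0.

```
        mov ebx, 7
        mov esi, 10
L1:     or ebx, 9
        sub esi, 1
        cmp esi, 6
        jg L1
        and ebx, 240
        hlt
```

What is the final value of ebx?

ebx=7
esi=10
ebx=7|9=15
esi=10-1=9
cmp esi, 6  (cmp 9,6)
jg L1: taken
ebx=15|9=15
esi=9-1=8
cmp esi, 6  (cmp 8,6)
jg L1: taken
ebx=15|9=15
esi=8-1=7
cmp esi, 6  (cmp 7,6)
jg L1: taken
ebx=15|9=15
esi=7-1=6
cmp esi, 6  (cmp 6,6)
jg L1: not taken
ebx=15&240=0
halt.

0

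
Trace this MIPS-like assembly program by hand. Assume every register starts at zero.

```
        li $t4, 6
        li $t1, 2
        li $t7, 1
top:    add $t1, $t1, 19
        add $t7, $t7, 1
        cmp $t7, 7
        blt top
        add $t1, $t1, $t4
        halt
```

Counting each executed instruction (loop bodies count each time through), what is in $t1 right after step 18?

78

after li $t4, 6: $t4=6
after li $t1, 2: $t1=2
after li $t7, 1: $t7=1
after add $t1, $t1, 19: $t1=2+19=21
after add $t7, $t7, 1: $t7=1+1=2
cmp $t7, 7  (cmp 2,7)
blt top: taken
after add $t1, $t1, 19: $t1=21+19=40
after add $t7, $t7, 1: $t7=2+1=3
cmp $t7, 7  (cmp 3,7)
blt top: taken
after add $t1, $t1, 19: $t1=40+19=59
after add $t7, $t7, 1: $t7=3+1=4
cmp $t7, 7  (cmp 4,7)
blt top: taken
after add $t1, $t1, 19: $t1=59+19=78
after add $t7, $t7, 1: $t7=4+1=5
cmp $t7, 7  (cmp 5,7)
After step 18: $t1 = 78.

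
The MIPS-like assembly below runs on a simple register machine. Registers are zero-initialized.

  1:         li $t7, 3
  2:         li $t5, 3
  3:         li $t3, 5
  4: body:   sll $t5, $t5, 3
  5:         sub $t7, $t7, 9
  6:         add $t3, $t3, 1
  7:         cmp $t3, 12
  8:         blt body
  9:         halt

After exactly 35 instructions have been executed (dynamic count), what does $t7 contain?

$t7=3
$t5=3
$t3=5
$t5=3<<3=24
$t7=3-9=-6
$t3=5+1=6
cmp $t3, 12  (cmp 6,12)
blt body: taken
$t5=24<<3=192
$t7=(-6)-9=-15
$t3=6+1=7
cmp $t3, 12  (cmp 7,12)
blt body: taken
$t5=192<<3=1536
$t7=(-15)-9=-24
$t3=7+1=8
cmp $t3, 12  (cmp 8,12)
blt body: taken
$t5=1536<<3=12288
$t7=(-24)-9=-33
$t3=8+1=9
cmp $t3, 12  (cmp 9,12)
blt body: taken
$t5=12288<<3=98304
$t7=(-33)-9=-42
$t3=9+1=10
cmp $t3, 12  (cmp 10,12)
blt body: taken
$t5=98304<<3=786432
$t7=(-42)-9=-51
$t3=10+1=11
cmp $t3, 12  (cmp 11,12)
blt body: taken
$t5=786432<<3=6291456
$t7=(-51)-9=-60
After step 35: $t7 = -60.

-60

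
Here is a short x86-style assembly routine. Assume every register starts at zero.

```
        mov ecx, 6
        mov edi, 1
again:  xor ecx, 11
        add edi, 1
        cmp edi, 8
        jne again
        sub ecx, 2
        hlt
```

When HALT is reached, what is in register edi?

ecx=6
edi=1
ecx=6^11=13
edi=1+1=2
cmp edi, 8  (cmp 2,8)
jne again: taken
ecx=13^11=6
edi=2+1=3
cmp edi, 8  (cmp 3,8)
jne again: taken
ecx=6^11=13
edi=3+1=4
cmp edi, 8  (cmp 4,8)
jne again: taken
ecx=13^11=6
edi=4+1=5
cmp edi, 8  (cmp 5,8)
jne again: taken
ecx=6^11=13
edi=5+1=6
cmp edi, 8  (cmp 6,8)
jne again: taken
ecx=13^11=6
edi=6+1=7
cmp edi, 8  (cmp 7,8)
jne again: taken
ecx=6^11=13
edi=7+1=8
cmp edi, 8  (cmp 8,8)
jne again: not taken
ecx=13-2=11
halt.

8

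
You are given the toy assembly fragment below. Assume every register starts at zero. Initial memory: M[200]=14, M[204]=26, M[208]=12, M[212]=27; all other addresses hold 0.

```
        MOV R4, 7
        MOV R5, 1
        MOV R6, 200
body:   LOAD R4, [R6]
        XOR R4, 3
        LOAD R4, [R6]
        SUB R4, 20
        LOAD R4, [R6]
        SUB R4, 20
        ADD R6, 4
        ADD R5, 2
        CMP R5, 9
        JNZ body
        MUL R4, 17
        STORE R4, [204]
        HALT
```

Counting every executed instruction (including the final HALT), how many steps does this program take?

after MOV R4, 7: R4=7
after MOV R5, 1: R5=1
after MOV R6, 200: R6=200
after LOAD R4, [R6]: R4=M[200]=14
after XOR R4, 3: R4=14^3=13
after LOAD R4, [R6]: R4=M[200]=14
after SUB R4, 20: R4=14-20=-6
after LOAD R4, [R6]: R4=M[200]=14
after SUB R4, 20: R4=14-20=-6
after ADD R6, 4: R6=200+4=204
after ADD R5, 2: R5=1+2=3
CMP R5, 9  (cmp 3,9)
JNZ body: taken
after LOAD R4, [R6]: R4=M[204]=26
after XOR R4, 3: R4=26^3=25
after LOAD R4, [R6]: R4=M[204]=26
after SUB R4, 20: R4=26-20=6
after LOAD R4, [R6]: R4=M[204]=26
after SUB R4, 20: R4=26-20=6
after ADD R6, 4: R6=204+4=208
after ADD R5, 2: R5=3+2=5
CMP R5, 9  (cmp 5,9)
JNZ body: taken
after LOAD R4, [R6]: R4=M[208]=12
after XOR R4, 3: R4=12^3=15
after LOAD R4, [R6]: R4=M[208]=12
after SUB R4, 20: R4=12-20=-8
after LOAD R4, [R6]: R4=M[208]=12
after SUB R4, 20: R4=12-20=-8
after ADD R6, 4: R6=208+4=212
after ADD R5, 2: R5=5+2=7
CMP R5, 9  (cmp 7,9)
JNZ body: taken
after LOAD R4, [R6]: R4=M[212]=27
after XOR R4, 3: R4=27^3=24
after LOAD R4, [R6]: R4=M[212]=27
after SUB R4, 20: R4=27-20=7
after LOAD R4, [R6]: R4=M[212]=27
after SUB R4, 20: R4=27-20=7
after ADD R6, 4: R6=212+4=216
after ADD R5, 2: R5=7+2=9
CMP R5, 9  (cmp 9,9)
JNZ body: not taken
after MUL R4, 17: R4=7*17=119
STORE R4, [204] → M[204]=119
halt.
Total executed instructions: 46.

46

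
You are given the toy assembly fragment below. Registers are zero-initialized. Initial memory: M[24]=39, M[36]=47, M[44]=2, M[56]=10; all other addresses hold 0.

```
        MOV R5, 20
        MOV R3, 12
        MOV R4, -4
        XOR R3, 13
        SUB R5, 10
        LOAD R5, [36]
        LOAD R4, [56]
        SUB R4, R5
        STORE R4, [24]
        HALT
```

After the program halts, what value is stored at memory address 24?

-37

MOV R5, 20 → R5=20
MOV R3, 12 → R3=12
MOV R4, -4 → R4=-4
XOR R3, 13 → R3=12^13=1
SUB R5, 10 → R5=20-10=10
LOAD R5, [36] → R5=M[36]=47
LOAD R4, [56] → R4=M[56]=10
SUB R4, R5 → R4=10-47=-37
STORE R4, [24] → M[24]=-37
halt.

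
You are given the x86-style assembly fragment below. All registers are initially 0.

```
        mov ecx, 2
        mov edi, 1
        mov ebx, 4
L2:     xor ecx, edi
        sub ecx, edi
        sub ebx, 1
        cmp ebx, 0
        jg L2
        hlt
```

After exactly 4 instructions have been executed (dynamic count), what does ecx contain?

3

after mov ecx, 2: ecx=2
after mov edi, 1: edi=1
after mov ebx, 4: ebx=4
after xor ecx, edi: ecx=2^1=3
After step 4: ecx = 3.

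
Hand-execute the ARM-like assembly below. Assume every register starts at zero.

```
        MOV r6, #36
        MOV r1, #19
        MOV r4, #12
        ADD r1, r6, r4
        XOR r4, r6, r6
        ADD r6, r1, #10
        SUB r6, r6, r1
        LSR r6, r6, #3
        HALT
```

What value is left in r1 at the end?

48

MOV r6, #36 → r6=36
MOV r1, #19 → r1=19
MOV r4, #12 → r4=12
ADD r1, r6, r4 → r1=36+12=48
XOR r4, r6, r6 → r4=36^36=0
ADD r6, r1, #10 → r6=48+10=58
SUB r6, r6, r1 → r6=58-48=10
LSR r6, r6, #3 → r6=10>>3=1
halt.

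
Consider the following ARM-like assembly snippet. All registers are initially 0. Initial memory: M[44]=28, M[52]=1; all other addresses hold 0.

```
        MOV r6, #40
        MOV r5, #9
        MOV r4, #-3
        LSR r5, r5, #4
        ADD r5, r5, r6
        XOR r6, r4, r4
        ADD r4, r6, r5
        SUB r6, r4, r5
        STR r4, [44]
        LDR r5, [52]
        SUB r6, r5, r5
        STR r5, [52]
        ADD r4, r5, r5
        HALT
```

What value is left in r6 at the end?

after MOV r6, #40: r6=40
after MOV r5, #9: r5=9
after MOV r4, #-3: r4=-3
after LSR r5, r5, #4: r5=9>>4=0
after ADD r5, r5, r6: r5=0+40=40
after XOR r6, r4, r4: r6=(-3)^(-3)=0
after ADD r4, r6, r5: r4=0+40=40
after SUB r6, r4, r5: r6=40-40=0
STR r4, [44] → M[44]=40
after LDR r5, [52]: r5=M[52]=1
after SUB r6, r5, r5: r6=1-1=0
STR r5, [52] → M[52]=1
after ADD r4, r5, r5: r4=1+1=2
halt.

0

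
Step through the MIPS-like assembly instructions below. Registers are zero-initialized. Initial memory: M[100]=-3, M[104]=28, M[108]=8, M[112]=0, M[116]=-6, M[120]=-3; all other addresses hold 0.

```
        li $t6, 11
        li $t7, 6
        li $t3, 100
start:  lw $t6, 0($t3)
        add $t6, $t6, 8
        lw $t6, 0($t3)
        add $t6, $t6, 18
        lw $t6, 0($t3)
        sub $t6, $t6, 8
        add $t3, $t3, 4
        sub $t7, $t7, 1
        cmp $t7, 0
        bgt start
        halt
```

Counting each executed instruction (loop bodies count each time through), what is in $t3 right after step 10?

104

after li $t6, 11: $t6=11
after li $t7, 6: $t7=6
after li $t3, 100: $t3=100
after lw $t6, 0($t3): $t6=M[100]=-3
after add $t6, $t6, 8: $t6=(-3)+8=5
after lw $t6, 0($t3): $t6=M[100]=-3
after add $t6, $t6, 18: $t6=(-3)+18=15
after lw $t6, 0($t3): $t6=M[100]=-3
after sub $t6, $t6, 8: $t6=(-3)-8=-11
after add $t3, $t3, 4: $t3=100+4=104
After step 10: $t3 = 104.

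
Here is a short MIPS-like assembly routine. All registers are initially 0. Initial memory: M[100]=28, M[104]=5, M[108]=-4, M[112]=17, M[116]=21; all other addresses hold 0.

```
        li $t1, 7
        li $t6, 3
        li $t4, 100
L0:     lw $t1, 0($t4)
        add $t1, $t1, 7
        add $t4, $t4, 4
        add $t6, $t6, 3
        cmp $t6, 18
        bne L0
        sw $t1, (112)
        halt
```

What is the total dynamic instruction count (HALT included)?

35

after li $t1, 7: $t1=7
after li $t6, 3: $t6=3
after li $t4, 100: $t4=100
after lw $t1, 0($t4): $t1=M[100]=28
after add $t1, $t1, 7: $t1=28+7=35
after add $t4, $t4, 4: $t4=100+4=104
after add $t6, $t6, 3: $t6=3+3=6
cmp $t6, 18  (cmp 6,18)
bne L0: taken
after lw $t1, 0($t4): $t1=M[104]=5
after add $t1, $t1, 7: $t1=5+7=12
after add $t4, $t4, 4: $t4=104+4=108
after add $t6, $t6, 3: $t6=6+3=9
cmp $t6, 18  (cmp 9,18)
bne L0: taken
after lw $t1, 0($t4): $t1=M[108]=-4
after add $t1, $t1, 7: $t1=(-4)+7=3
after add $t4, $t4, 4: $t4=108+4=112
after add $t6, $t6, 3: $t6=9+3=12
cmp $t6, 18  (cmp 12,18)
bne L0: taken
after lw $t1, 0($t4): $t1=M[112]=17
after add $t1, $t1, 7: $t1=17+7=24
after add $t4, $t4, 4: $t4=112+4=116
after add $t6, $t6, 3: $t6=12+3=15
cmp $t6, 18  (cmp 15,18)
bne L0: taken
after lw $t1, 0($t4): $t1=M[116]=21
after add $t1, $t1, 7: $t1=21+7=28
after add $t4, $t4, 4: $t4=116+4=120
after add $t6, $t6, 3: $t6=15+3=18
cmp $t6, 18  (cmp 18,18)
bne L0: not taken
sw $t1, (112) → M[112]=28
halt.
Total executed instructions: 35.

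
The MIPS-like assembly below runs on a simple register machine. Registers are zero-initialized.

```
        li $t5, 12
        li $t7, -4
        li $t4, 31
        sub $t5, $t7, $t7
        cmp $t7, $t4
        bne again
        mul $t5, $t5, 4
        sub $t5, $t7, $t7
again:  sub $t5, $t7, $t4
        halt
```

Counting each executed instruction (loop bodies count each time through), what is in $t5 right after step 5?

li $t5, 12 → $t5=12
li $t7, -4 → $t7=-4
li $t4, 31 → $t4=31
sub $t5, $t7, $t7 → $t5=(-4)-(-4)=0
cmp $t7, $t4  (cmp -4,31)
After step 5: $t5 = 0.

0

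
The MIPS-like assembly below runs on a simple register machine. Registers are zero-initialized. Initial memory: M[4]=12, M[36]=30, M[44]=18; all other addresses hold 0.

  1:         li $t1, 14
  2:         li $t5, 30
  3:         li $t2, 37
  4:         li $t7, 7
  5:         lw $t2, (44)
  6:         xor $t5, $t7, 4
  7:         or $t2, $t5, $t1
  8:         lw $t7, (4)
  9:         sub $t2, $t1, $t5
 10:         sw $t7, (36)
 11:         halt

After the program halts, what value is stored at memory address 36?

$t1=14
$t5=30
$t2=37
$t7=7
$t2=M[44]=18
$t5=7^4=3
$t2=3|14=15
$t7=M[4]=12
$t2=14-3=11
sw $t7, (36) → M[36]=12
halt.

12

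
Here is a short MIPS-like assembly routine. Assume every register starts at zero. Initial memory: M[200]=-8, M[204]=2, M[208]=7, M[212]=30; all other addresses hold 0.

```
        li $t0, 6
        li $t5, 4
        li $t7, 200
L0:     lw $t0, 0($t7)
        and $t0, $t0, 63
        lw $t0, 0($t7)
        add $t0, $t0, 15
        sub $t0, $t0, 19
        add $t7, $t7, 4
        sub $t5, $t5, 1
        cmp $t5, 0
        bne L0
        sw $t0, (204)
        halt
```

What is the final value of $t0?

26

$t0=6
$t5=4
$t7=200
$t0=M[200]=-8
$t0=(-8)&63=56
$t0=M[200]=-8
$t0=(-8)+15=7
$t0=7-19=-12
$t7=200+4=204
$t5=4-1=3
cmp $t5, 0  (cmp 3,0)
bne L0: taken
$t0=M[204]=2
$t0=2&63=2
$t0=M[204]=2
$t0=2+15=17
$t0=17-19=-2
$t7=204+4=208
$t5=3-1=2
cmp $t5, 0  (cmp 2,0)
bne L0: taken
$t0=M[208]=7
$t0=7&63=7
$t0=M[208]=7
$t0=7+15=22
$t0=22-19=3
$t7=208+4=212
$t5=2-1=1
cmp $t5, 0  (cmp 1,0)
bne L0: taken
$t0=M[212]=30
$t0=30&63=30
$t0=M[212]=30
$t0=30+15=45
$t0=45-19=26
$t7=212+4=216
$t5=1-1=0
cmp $t5, 0  (cmp 0,0)
bne L0: not taken
sw $t0, (204) → M[204]=26
halt.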